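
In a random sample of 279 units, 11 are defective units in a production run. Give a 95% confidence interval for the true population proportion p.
(0.017, 0.062)

Proportion CI:
p̂ = 11/279 = 0.03943
SE = √(p̂(1-p̂)/n) = √(0.03943 · 0.96057 / 279) = 0.01165

z* = 1.960
Margin = z* · SE = 1.960 · 0.01165 = 0.0228

CI: 0.03943 ± 0.0228 = (0.017, 0.062)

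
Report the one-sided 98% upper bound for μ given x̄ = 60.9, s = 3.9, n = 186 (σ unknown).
μ ≤ 61.49

Upper bound (one-sided):
t* = 2.068 (one-sided for 98%)
Upper bound = x̄ + t* · s/√n = 60.9 + 2.068 · 3.9/√186 = 61.49

We are 98% confident that μ ≤ 61.49.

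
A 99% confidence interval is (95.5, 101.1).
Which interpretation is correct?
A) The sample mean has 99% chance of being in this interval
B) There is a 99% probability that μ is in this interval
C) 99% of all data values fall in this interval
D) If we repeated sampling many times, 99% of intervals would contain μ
D

A) Wrong — x̄ is observed and sits in the interval by construction.
B) Wrong — μ is fixed; the randomness lives in the interval, not in μ.
C) Wrong — a CI is about the parameter μ, not individual data values.
D) Correct — this is the frequentist long-run coverage interpretation.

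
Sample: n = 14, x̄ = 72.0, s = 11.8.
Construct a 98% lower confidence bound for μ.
μ ≥ 64.80

Lower bound (one-sided):
t* = 2.282 (one-sided for 98%)
Lower bound = x̄ - t* · s/√n = 72.0 - 2.282 · 11.8/√14 = 64.80

We are 98% confident that μ ≥ 64.80.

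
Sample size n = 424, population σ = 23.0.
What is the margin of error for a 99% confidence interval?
Margin of error = 2.88

Margin of error = z* · σ/√n
= 2.576 · 23.0/√424
= 2.576 · 23.0/20.5913
= 2.88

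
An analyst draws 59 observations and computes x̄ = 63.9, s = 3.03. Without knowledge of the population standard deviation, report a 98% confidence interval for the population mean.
(62.96, 64.84)

t-interval (σ unknown):
df = n - 1 = 58
t* = 2.392 for 98% confidence

Margin of error = t* · s/√n = 2.392 · 3.03/√59 = 0.94

CI: (62.96, 64.84)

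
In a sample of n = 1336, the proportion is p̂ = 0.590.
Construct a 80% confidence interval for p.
(0.573, 0.607)

Proportion CI:
SE = √(p̂(1-p̂)/n) = √(0.590 · 0.410 / 1336) = 0.01346

z* = 1.282
Margin = z* · SE = 1.282 · 0.01346 = 0.0173

CI: 0.590 ± 0.0173 = (0.573, 0.607)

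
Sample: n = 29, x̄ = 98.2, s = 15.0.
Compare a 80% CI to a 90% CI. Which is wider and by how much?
90% CI is wider by 2.17

df = 28
80% CI: t* = 1.313, (94.54, 101.86), width = 2 · t* · s/√n = 7.31
90% CI: t* = 1.701, (93.46, 102.94), width = 2 · t* · s/√n = 9.48

The 90% CI is wider by 9.48 - 7.31 = 2.17.
Higher confidence requires a wider interval.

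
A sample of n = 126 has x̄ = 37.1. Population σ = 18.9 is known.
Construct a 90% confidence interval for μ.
(34.33, 39.87)

z-interval (σ known):
z* = 1.645 for 90% confidence

Margin of error = z* · σ/√n = 1.645 · 18.9/√126 = 2.77

CI: (37.1 - 2.77, 37.1 + 2.77) = (34.33, 39.87)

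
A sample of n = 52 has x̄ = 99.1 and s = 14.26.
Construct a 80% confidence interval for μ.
(96.53, 101.67)

t-interval (σ unknown):
df = n - 1 = 51
t* = 1.298 for 80% confidence

Margin of error = t* · s/√n = 1.298 · 14.26/√52 = 2.57

CI: (96.53, 101.67)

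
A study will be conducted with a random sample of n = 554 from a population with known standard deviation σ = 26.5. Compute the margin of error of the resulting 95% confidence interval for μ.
Margin of error = 2.21

Margin of error = z* · σ/√n
= 1.960 · 26.5/√554
= 1.960 · 26.5/23.5372
= 2.21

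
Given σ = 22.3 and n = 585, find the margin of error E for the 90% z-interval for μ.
Margin of error = 1.52

Margin of error = z* · σ/√n
= 1.645 · 22.3/√585
= 1.645 · 22.3/24.1868
= 1.52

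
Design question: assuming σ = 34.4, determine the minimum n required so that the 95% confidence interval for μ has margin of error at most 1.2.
n ≥ 3157

For margin E ≤ 1.2:
n ≥ (z* · σ / E)²
n ≥ (1.960 · 34.4 / 1.2)²
n ≥ 3156.94

Minimum n = 3157 (rounding up)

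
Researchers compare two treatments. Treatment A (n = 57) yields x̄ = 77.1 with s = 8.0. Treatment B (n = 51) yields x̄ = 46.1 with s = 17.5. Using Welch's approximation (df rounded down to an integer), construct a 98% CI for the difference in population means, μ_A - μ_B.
(24.64, 37.36)

Difference: x̄₁ - x̄₂ = 31.00
SE = √(s₁²/n₁ + s₂²/n₂) = √(8.0²/57 + 17.5²/51) = 2.6698
df = 68.31 → 68 (Welch–Satterthwaite, rounded down)
t* = 2.382

CI: 31.00 ± 2.382 · 2.6698 = 31.00 ± 6.36 = (24.64, 37.36)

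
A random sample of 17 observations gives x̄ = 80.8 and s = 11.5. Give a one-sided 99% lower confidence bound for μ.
μ ≥ 73.60

Lower bound (one-sided):
t* = 2.583 (one-sided for 99%)
Lower bound = x̄ - t* · s/√n = 80.8 - 2.583 · 11.5/√17 = 73.60

We are 99% confident that μ ≥ 73.60.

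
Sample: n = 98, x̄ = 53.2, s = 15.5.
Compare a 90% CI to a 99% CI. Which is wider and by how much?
99% CI is wider by 3.03

df = 97
90% CI: t* = 1.661, (50.60, 55.80), width = 2 · t* · s/√n = 5.20
99% CI: t* = 2.627, (49.09, 57.31), width = 2 · t* · s/√n = 8.23

The 99% CI is wider by 8.23 - 5.20 = 3.03.
Higher confidence requires a wider interval.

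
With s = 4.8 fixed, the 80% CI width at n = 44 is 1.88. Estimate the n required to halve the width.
n ≈ 176

CI width ∝ 1/√n
To reduce width by factor 2, need √n to grow by 2 → need 2² = 4 times as many samples.

Current: n = 44, width = 1.88
New: n = 176, width ≈ 0.93

Width reduced by factor of 1.88/0.93 = 2.02.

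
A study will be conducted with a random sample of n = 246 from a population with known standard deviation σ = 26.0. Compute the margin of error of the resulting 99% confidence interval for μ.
Margin of error = 4.27

Margin of error = z* · σ/√n
= 2.576 · 26.0/√246
= 2.576 · 26.0/15.6844
= 4.27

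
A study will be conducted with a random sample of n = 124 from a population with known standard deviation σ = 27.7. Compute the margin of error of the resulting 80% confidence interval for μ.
Margin of error = 3.19

Margin of error = z* · σ/√n
= 1.282 · 27.7/√124
= 1.282 · 27.7/11.1355
= 3.19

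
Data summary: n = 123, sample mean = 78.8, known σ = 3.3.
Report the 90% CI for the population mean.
(78.31, 79.29)

z-interval (σ known):
z* = 1.645 for 90% confidence

Margin of error = z* · σ/√n = 1.645 · 3.3/√123 = 0.49

CI: (78.8 - 0.49, 78.8 + 0.49) = (78.31, 79.29)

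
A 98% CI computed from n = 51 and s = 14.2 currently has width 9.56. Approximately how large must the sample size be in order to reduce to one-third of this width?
n ≈ 459

CI width ∝ 1/√n
To reduce width by factor 3, need √n to grow by 3 → need 3² = 9 times as many samples.

Current: n = 51, width = 9.56
New: n = 459, width ≈ 3.10

Width reduced by factor of 9.56/3.10 = 3.08.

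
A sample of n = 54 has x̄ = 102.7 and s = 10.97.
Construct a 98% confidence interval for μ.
(99.12, 106.28)

t-interval (σ unknown):
df = n - 1 = 53
t* = 2.399 for 98% confidence

Margin of error = t* · s/√n = 2.399 · 10.97/√54 = 3.58

CI: (99.12, 106.28)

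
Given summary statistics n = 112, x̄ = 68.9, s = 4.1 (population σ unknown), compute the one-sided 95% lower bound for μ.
μ ≥ 68.26

Lower bound (one-sided):
t* = 1.659 (one-sided for 95%)
Lower bound = x̄ - t* · s/√n = 68.9 - 1.659 · 4.1/√112 = 68.26

We are 95% confident that μ ≥ 68.26.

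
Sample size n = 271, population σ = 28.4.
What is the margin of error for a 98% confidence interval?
Margin of error = 4.01

Margin of error = z* · σ/√n
= 2.326 · 28.4/√271
= 2.326 · 28.4/16.4621
= 4.01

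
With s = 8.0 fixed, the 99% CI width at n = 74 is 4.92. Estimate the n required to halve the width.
n ≈ 296

CI width ∝ 1/√n
To reduce width by factor 2, need √n to grow by 2 → need 2² = 4 times as many samples.

Current: n = 74, width = 4.92
New: n = 296, width ≈ 2.41

Width reduced by factor of 4.92/2.41 = 2.04.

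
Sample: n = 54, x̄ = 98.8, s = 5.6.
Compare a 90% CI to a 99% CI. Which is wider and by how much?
99% CI is wider by 1.52

df = 53
90% CI: t* = 1.674, (97.52, 100.08), width = 2 · t* · s/√n = 2.55
99% CI: t* = 2.672, (96.76, 100.84), width = 2 · t* · s/√n = 4.07

The 99% CI is wider by 4.07 - 2.55 = 1.52.
Higher confidence requires a wider interval.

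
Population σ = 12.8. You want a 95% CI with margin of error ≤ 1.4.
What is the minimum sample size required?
n ≥ 322

For margin E ≤ 1.4:
n ≥ (z* · σ / E)²
n ≥ (1.960 · 12.8 / 1.4)²
n ≥ 321.13

Minimum n = 322 (rounding up)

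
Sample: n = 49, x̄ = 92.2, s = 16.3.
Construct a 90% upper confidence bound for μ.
μ ≤ 95.22

Upper bound (one-sided):
t* = 1.299 (one-sided for 90%)
Upper bound = x̄ + t* · s/√n = 92.2 + 1.299 · 16.3/√49 = 95.22

We are 90% confident that μ ≤ 95.22.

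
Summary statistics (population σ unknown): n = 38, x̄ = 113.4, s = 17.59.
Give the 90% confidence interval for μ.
(108.59, 118.21)

t-interval (σ unknown):
df = n - 1 = 37
t* = 1.687 for 90% confidence

Margin of error = t* · s/√n = 1.687 · 17.59/√38 = 4.81

CI: (108.59, 118.21)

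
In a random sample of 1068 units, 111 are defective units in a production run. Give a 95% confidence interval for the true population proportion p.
(0.086, 0.122)

Proportion CI:
p̂ = 111/1068 = 0.10393
SE = √(p̂(1-p̂)/n) = √(0.10393 · 0.89607 / 1068) = 0.00934

z* = 1.960
Margin = z* · SE = 1.960 · 0.00934 = 0.0183

CI: 0.10393 ± 0.0183 = (0.086, 0.122)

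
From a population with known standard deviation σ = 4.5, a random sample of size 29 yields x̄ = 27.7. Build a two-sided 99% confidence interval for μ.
(25.55, 29.85)

z-interval (σ known):
z* = 2.576 for 99% confidence

Margin of error = z* · σ/√n = 2.576 · 4.5/√29 = 2.15

CI: (27.7 - 2.15, 27.7 + 2.15) = (25.55, 29.85)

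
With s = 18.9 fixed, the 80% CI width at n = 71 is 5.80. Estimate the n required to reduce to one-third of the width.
n ≈ 639

CI width ∝ 1/√n
To reduce width by factor 3, need √n to grow by 3 → need 3² = 9 times as many samples.

Current: n = 71, width = 5.80
New: n = 639, width ≈ 1.92

Width reduced by factor of 5.80/1.92 = 3.02.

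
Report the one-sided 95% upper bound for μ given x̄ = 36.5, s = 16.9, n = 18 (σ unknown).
μ ≤ 43.43

Upper bound (one-sided):
t* = 1.740 (one-sided for 95%)
Upper bound = x̄ + t* · s/√n = 36.5 + 1.740 · 16.9/√18 = 43.43

We are 95% confident that μ ≤ 43.43.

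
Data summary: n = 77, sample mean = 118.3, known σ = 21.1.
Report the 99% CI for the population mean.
(112.11, 124.49)

z-interval (σ known):
z* = 2.576 for 99% confidence

Margin of error = z* · σ/√n = 2.576 · 21.1/√77 = 6.19

CI: (118.3 - 6.19, 118.3 + 6.19) = (112.11, 124.49)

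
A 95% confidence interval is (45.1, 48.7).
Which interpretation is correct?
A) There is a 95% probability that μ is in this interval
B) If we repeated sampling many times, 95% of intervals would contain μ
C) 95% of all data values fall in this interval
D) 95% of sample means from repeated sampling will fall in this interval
B

A) Wrong — μ is fixed; the randomness lives in the interval, not in μ.
B) Correct — this is the frequentist long-run coverage interpretation.
C) Wrong — a CI is about the parameter μ, not individual data values.
D) Wrong — coverage applies to intervals containing μ, not to future x̄ values.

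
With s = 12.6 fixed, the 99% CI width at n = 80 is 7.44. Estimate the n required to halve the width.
n ≈ 320

CI width ∝ 1/√n
To reduce width by factor 2, need √n to grow by 2 → need 2² = 4 times as many samples.

Current: n = 80, width = 7.44
New: n = 320, width ≈ 3.65

Width reduced by factor of 7.44/3.65 = 2.04.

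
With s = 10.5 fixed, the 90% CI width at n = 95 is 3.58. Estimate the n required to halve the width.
n ≈ 380

CI width ∝ 1/√n
To reduce width by factor 2, need √n to grow by 2 → need 2² = 4 times as many samples.

Current: n = 95, width = 3.58
New: n = 380, width ≈ 1.78

Width reduced by factor of 3.58/1.78 = 2.01.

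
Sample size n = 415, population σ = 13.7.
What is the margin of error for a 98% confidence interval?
Margin of error = 1.56

Margin of error = z* · σ/√n
= 2.326 · 13.7/√415
= 2.326 · 13.7/20.3715
= 1.56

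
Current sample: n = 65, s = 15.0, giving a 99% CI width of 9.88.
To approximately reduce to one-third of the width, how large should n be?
n ≈ 585

CI width ∝ 1/√n
To reduce width by factor 3, need √n to grow by 3 → need 3² = 9 times as many samples.

Current: n = 65, width = 9.88
New: n = 585, width ≈ 3.21

Width reduced by factor of 9.88/3.21 = 3.08.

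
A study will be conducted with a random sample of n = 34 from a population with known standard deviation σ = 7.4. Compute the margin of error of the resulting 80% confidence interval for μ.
Margin of error = 1.63

Margin of error = z* · σ/√n
= 1.282 · 7.4/√34
= 1.282 · 7.4/5.8310
= 1.63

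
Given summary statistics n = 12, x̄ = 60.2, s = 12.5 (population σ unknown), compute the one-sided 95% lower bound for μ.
μ ≥ 53.72

Lower bound (one-sided):
t* = 1.796 (one-sided for 95%)
Lower bound = x̄ - t* · s/√n = 60.2 - 1.796 · 12.5/√12 = 53.72

We are 95% confident that μ ≥ 53.72.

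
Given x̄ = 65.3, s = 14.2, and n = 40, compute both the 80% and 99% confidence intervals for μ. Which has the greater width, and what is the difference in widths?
99% CI is wider by 6.30

df = 39
80% CI: t* = 1.304, (62.37, 68.23), width = 2 · t* · s/√n = 5.86
99% CI: t* = 2.708, (59.22, 71.38), width = 2 · t* · s/√n = 12.16

The 99% CI is wider by 12.16 - 5.86 = 6.30.
Higher confidence requires a wider interval.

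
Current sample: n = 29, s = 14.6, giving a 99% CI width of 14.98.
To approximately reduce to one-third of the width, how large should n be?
n ≈ 261

CI width ∝ 1/√n
To reduce width by factor 3, need √n to grow by 3 → need 3² = 9 times as many samples.

Current: n = 29, width = 14.98
New: n = 261, width ≈ 4.69

Width reduced by factor of 14.98/4.69 = 3.19.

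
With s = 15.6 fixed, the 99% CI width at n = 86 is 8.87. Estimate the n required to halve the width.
n ≈ 344

CI width ∝ 1/√n
To reduce width by factor 2, need √n to grow by 2 → need 2² = 4 times as many samples.

Current: n = 86, width = 8.87
New: n = 344, width ≈ 4.36

Width reduced by factor of 8.87/4.36 = 2.03.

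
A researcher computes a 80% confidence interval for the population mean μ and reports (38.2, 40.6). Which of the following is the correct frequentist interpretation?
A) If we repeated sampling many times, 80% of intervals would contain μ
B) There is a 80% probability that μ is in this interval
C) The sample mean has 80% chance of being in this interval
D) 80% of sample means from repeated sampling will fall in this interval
A

A) Correct — this is the frequentist long-run coverage interpretation.
B) Wrong — μ is fixed; the randomness lives in the interval, not in μ.
C) Wrong — x̄ is observed and sits in the interval by construction.
D) Wrong — coverage applies to intervals containing μ, not to future x̄ values.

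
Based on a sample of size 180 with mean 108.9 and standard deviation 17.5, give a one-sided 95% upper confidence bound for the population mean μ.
μ ≤ 111.06

Upper bound (one-sided):
t* = 1.653 (one-sided for 95%)
Upper bound = x̄ + t* · s/√n = 108.9 + 1.653 · 17.5/√180 = 111.06

We are 95% confident that μ ≤ 111.06.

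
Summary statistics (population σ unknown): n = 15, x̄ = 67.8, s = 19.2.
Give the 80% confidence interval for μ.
(61.13, 74.47)

t-interval (σ unknown):
df = n - 1 = 14
t* = 1.345 for 80% confidence

Margin of error = t* · s/√n = 1.345 · 19.2/√15 = 6.67

CI: (61.13, 74.47)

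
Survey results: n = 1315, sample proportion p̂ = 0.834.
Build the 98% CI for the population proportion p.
(0.810, 0.858)

Proportion CI:
SE = √(p̂(1-p̂)/n) = √(0.834 · 0.166 / 1315) = 0.01026

z* = 2.326
Margin = z* · SE = 2.326 · 0.01026 = 0.0239

CI: 0.834 ± 0.0239 = (0.810, 0.858)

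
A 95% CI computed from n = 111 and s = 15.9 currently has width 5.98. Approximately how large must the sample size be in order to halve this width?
n ≈ 444

CI width ∝ 1/√n
To reduce width by factor 2, need √n to grow by 2 → need 2² = 4 times as many samples.

Current: n = 111, width = 5.98
New: n = 444, width ≈ 2.97

Width reduced by factor of 5.98/2.97 = 2.01.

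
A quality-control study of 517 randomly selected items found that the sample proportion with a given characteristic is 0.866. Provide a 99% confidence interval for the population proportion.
(0.827, 0.905)

Proportion CI:
SE = √(p̂(1-p̂)/n) = √(0.866 · 0.134 / 517) = 0.01498

z* = 2.576
Margin = z* · SE = 2.576 · 0.01498 = 0.0386

CI: 0.866 ± 0.0386 = (0.827, 0.905)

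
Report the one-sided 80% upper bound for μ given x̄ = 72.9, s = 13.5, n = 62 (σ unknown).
μ ≤ 74.35

Upper bound (one-sided):
t* = 0.848 (one-sided for 80%)
Upper bound = x̄ + t* · s/√n = 72.9 + 0.848 · 13.5/√62 = 74.35

We are 80% confident that μ ≤ 74.35.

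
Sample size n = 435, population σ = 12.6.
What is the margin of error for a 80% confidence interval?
Margin of error = 0.77

Margin of error = z* · σ/√n
= 1.282 · 12.6/√435
= 1.282 · 12.6/20.8567
= 0.77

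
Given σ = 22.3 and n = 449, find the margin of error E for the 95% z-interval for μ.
Margin of error = 2.06

Margin of error = z* · σ/√n
= 1.960 · 22.3/√449
= 1.960 · 22.3/21.1896
= 2.06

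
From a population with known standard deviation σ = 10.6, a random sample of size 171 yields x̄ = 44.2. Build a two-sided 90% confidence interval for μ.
(42.87, 45.53)

z-interval (σ known):
z* = 1.645 for 90% confidence

Margin of error = z* · σ/√n = 1.645 · 10.6/√171 = 1.33

CI: (44.2 - 1.33, 44.2 + 1.33) = (42.87, 45.53)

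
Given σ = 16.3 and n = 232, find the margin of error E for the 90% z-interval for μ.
Margin of error = 1.76

Margin of error = z* · σ/√n
= 1.645 · 16.3/√232
= 1.645 · 16.3/15.2315
= 1.76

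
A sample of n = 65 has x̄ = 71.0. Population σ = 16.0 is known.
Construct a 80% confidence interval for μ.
(68.46, 73.54)

z-interval (σ known):
z* = 1.282 for 80% confidence

Margin of error = z* · σ/√n = 1.282 · 16.0/√65 = 2.54

CI: (71.0 - 2.54, 71.0 + 2.54) = (68.46, 73.54)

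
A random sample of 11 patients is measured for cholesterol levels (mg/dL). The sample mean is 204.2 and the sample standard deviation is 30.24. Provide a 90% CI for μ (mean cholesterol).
(187.68, 220.72)

t-interval (σ unknown):
df = n - 1 = 10
t* = 1.812 for 90% confidence

Margin of error = t* · s/√n = 1.812 · 30.24/√11 = 16.52

CI: (187.68, 220.72)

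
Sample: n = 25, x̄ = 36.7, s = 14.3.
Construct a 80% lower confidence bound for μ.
μ ≥ 34.25

Lower bound (one-sided):
t* = 0.857 (one-sided for 80%)
Lower bound = x̄ - t* · s/√n = 36.7 - 0.857 · 14.3/√25 = 34.25

We are 80% confident that μ ≥ 34.25.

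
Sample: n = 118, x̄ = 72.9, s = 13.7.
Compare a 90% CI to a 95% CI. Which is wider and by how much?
95% CI is wider by 0.81

df = 117
90% CI: t* = 1.658, (70.81, 74.99), width = 2 · t* · s/√n = 4.18
95% CI: t* = 1.980, (70.40, 75.40), width = 2 · t* · s/√n = 4.99

The 95% CI is wider by 4.99 - 4.18 = 0.81.
Higher confidence requires a wider interval.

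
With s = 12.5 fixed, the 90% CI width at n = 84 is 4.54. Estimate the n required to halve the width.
n ≈ 336

CI width ∝ 1/√n
To reduce width by factor 2, need √n to grow by 2 → need 2² = 4 times as many samples.

Current: n = 84, width = 4.54
New: n = 336, width ≈ 2.25

Width reduced by factor of 4.54/2.25 = 2.02.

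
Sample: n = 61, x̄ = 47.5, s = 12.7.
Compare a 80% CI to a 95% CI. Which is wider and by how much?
95% CI is wider by 2.29

df = 60
80% CI: t* = 1.296, (45.39, 49.61), width = 2 · t* · s/√n = 4.21
95% CI: t* = 2.000, (44.25, 50.75), width = 2 · t* · s/√n = 6.50

The 95% CI is wider by 6.50 - 4.21 = 2.29.
Higher confidence requires a wider interval.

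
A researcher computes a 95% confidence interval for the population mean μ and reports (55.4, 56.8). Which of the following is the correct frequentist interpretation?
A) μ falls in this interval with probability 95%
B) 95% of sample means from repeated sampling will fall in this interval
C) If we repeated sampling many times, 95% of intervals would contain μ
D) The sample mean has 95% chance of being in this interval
C

A) Wrong — μ is fixed; the randomness lives in the interval, not in μ.
B) Wrong — coverage applies to intervals containing μ, not to future x̄ values.
C) Correct — this is the frequentist long-run coverage interpretation.
D) Wrong — x̄ is observed and sits in the interval by construction.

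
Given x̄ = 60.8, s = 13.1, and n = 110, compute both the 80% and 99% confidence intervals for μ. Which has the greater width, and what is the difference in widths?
99% CI is wider by 3.33

df = 109
80% CI: t* = 1.289, (59.19, 62.41), width = 2 · t* · s/√n = 3.22
99% CI: t* = 2.622, (57.53, 64.07), width = 2 · t* · s/√n = 6.55

The 99% CI is wider by 6.55 - 3.22 = 3.33.
Higher confidence requires a wider interval.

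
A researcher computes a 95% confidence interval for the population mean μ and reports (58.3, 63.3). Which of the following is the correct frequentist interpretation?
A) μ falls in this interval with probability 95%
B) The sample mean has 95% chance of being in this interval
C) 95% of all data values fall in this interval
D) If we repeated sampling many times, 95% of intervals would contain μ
D

A) Wrong — μ is fixed; the randomness lives in the interval, not in μ.
B) Wrong — x̄ is observed and sits in the interval by construction.
C) Wrong — a CI is about the parameter μ, not individual data values.
D) Correct — this is the frequentist long-run coverage interpretation.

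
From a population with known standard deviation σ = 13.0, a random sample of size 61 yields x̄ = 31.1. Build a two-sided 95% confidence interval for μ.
(27.84, 34.36)

z-interval (σ known):
z* = 1.960 for 95% confidence

Margin of error = z* · σ/√n = 1.960 · 13.0/√61 = 3.26

CI: (31.1 - 3.26, 31.1 + 3.26) = (27.84, 34.36)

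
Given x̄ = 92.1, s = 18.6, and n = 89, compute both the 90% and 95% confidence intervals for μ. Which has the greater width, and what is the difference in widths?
95% CI is wider by 1.29

df = 88
90% CI: t* = 1.662, (88.82, 95.38), width = 2 · t* · s/√n = 6.55
95% CI: t* = 1.987, (88.18, 96.02), width = 2 · t* · s/√n = 7.84

The 95% CI is wider by 7.84 - 6.55 = 1.29.
Higher confidence requires a wider interval.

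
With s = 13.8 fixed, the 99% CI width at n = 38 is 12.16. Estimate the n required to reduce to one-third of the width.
n ≈ 342

CI width ∝ 1/√n
To reduce width by factor 3, need √n to grow by 3 → need 3² = 9 times as many samples.

Current: n = 38, width = 12.16
New: n = 342, width ≈ 3.87

Width reduced by factor of 12.16/3.87 = 3.14.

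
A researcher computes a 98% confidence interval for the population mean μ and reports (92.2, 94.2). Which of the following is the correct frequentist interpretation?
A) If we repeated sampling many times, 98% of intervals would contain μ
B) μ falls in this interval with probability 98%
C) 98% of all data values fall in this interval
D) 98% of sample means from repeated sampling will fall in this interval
A

A) Correct — this is the frequentist long-run coverage interpretation.
B) Wrong — μ is fixed; the randomness lives in the interval, not in μ.
C) Wrong — a CI is about the parameter μ, not individual data values.
D) Wrong — coverage applies to intervals containing μ, not to future x̄ values.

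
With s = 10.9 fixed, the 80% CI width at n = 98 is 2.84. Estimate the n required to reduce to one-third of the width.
n ≈ 882

CI width ∝ 1/√n
To reduce width by factor 3, need √n to grow by 3 → need 3² = 9 times as many samples.

Current: n = 98, width = 2.84
New: n = 882, width ≈ 0.94

Width reduced by factor of 2.84/0.94 = 3.02.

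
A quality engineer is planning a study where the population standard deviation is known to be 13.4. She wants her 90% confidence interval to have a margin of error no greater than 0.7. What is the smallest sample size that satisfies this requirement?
n ≥ 992

For margin E ≤ 0.7:
n ≥ (z* · σ / E)²
n ≥ (1.645 · 13.4 / 0.7)²
n ≥ 991.62

Minimum n = 992 (rounding up)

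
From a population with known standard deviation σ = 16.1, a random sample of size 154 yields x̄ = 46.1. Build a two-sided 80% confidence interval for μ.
(44.44, 47.76)

z-interval (σ known):
z* = 1.282 for 80% confidence

Margin of error = z* · σ/√n = 1.282 · 16.1/√154 = 1.66

CI: (46.1 - 1.66, 46.1 + 1.66) = (44.44, 47.76)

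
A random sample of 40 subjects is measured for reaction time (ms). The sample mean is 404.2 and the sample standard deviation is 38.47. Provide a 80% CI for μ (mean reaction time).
(396.27, 412.13)

t-interval (σ unknown):
df = n - 1 = 39
t* = 1.304 for 80% confidence

Margin of error = t* · s/√n = 1.304 · 38.47/√40 = 7.93

CI: (396.27, 412.13)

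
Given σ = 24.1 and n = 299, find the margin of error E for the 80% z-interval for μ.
Margin of error = 1.79

Margin of error = z* · σ/√n
= 1.282 · 24.1/√299
= 1.282 · 24.1/17.2916
= 1.79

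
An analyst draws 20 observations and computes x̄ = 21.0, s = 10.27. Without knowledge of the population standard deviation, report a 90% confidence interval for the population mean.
(17.03, 24.97)

t-interval (σ unknown):
df = n - 1 = 19
t* = 1.729 for 90% confidence

Margin of error = t* · s/√n = 1.729 · 10.27/√20 = 3.97

CI: (17.03, 24.97)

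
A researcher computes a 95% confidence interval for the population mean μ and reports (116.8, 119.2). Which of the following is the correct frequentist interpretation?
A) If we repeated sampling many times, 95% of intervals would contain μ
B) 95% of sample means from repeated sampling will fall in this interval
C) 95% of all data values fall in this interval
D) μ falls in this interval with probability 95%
A

A) Correct — this is the frequentist long-run coverage interpretation.
B) Wrong — coverage applies to intervals containing μ, not to future x̄ values.
C) Wrong — a CI is about the parameter μ, not individual data values.
D) Wrong — μ is fixed; the randomness lives in the interval, not in μ.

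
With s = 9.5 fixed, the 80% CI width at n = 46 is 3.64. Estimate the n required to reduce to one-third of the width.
n ≈ 414

CI width ∝ 1/√n
To reduce width by factor 3, need √n to grow by 3 → need 3² = 9 times as many samples.

Current: n = 46, width = 3.64
New: n = 414, width ≈ 1.20

Width reduced by factor of 3.64/1.20 = 3.03.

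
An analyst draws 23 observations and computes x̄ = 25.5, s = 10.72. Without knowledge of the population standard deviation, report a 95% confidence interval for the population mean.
(20.86, 30.14)

t-interval (σ unknown):
df = n - 1 = 22
t* = 2.074 for 95% confidence

Margin of error = t* · s/√n = 2.074 · 10.72/√23 = 4.64

CI: (20.86, 30.14)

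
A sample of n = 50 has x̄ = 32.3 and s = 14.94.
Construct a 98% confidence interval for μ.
(27.22, 37.38)

t-interval (σ unknown):
df = n - 1 = 49
t* = 2.405 for 98% confidence

Margin of error = t* · s/√n = 2.405 · 14.94/√50 = 5.08

CI: (27.22, 37.38)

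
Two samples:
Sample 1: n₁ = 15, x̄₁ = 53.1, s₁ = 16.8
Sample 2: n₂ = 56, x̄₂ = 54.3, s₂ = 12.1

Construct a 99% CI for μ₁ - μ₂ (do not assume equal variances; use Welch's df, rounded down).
(-14.52, 12.12)

Difference: x̄₁ - x̄₂ = -1.20
SE = √(s₁²/n₁ + s₂²/n₂) = √(16.8²/15 + 12.1²/56) = 4.6293
df = 18.07 → 18 (Welch–Satterthwaite, rounded down)
t* = 2.878

CI: -1.20 ± 2.878 · 4.6293 = -1.20 ± 13.32 = (-14.52, 12.12)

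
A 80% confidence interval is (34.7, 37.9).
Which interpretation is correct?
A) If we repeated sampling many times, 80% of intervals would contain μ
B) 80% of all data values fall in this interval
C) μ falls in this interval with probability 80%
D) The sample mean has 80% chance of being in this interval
A

A) Correct — this is the frequentist long-run coverage interpretation.
B) Wrong — a CI is about the parameter μ, not individual data values.
C) Wrong — μ is fixed; the randomness lives in the interval, not in μ.
D) Wrong — x̄ is observed and sits in the interval by construction.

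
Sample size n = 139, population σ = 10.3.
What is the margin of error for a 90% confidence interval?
Margin of error = 1.44

Margin of error = z* · σ/√n
= 1.645 · 10.3/√139
= 1.645 · 10.3/11.7898
= 1.44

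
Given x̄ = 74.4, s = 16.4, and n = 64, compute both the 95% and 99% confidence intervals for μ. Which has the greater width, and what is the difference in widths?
99% CI is wider by 2.70

df = 63
95% CI: t* = 1.998, (70.30, 78.50), width = 2 · t* · s/√n = 8.19
99% CI: t* = 2.656, (68.96, 79.84), width = 2 · t* · s/√n = 10.89

The 99% CI is wider by 10.89 - 8.19 = 2.70.
Higher confidence requires a wider interval.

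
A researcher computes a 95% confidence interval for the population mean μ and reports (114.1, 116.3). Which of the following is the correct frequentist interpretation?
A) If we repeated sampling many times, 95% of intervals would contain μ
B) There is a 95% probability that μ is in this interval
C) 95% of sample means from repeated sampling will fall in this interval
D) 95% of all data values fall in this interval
A

A) Correct — this is the frequentist long-run coverage interpretation.
B) Wrong — μ is fixed; the randomness lives in the interval, not in μ.
C) Wrong — coverage applies to intervals containing μ, not to future x̄ values.
D) Wrong — a CI is about the parameter μ, not individual data values.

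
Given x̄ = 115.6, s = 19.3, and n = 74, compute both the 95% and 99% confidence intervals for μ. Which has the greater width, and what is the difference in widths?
99% CI is wider by 2.93

df = 73
95% CI: t* = 1.993, (111.13, 120.07), width = 2 · t* · s/√n = 8.94
99% CI: t* = 2.645, (109.67, 121.53), width = 2 · t* · s/√n = 11.87

The 99% CI is wider by 11.87 - 8.94 = 2.93.
Higher confidence requires a wider interval.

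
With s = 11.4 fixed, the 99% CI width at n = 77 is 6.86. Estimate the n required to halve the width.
n ≈ 308

CI width ∝ 1/√n
To reduce width by factor 2, need √n to grow by 2 → need 2² = 4 times as many samples.

Current: n = 77, width = 6.86
New: n = 308, width ≈ 3.37

Width reduced by factor of 6.86/3.37 = 2.04.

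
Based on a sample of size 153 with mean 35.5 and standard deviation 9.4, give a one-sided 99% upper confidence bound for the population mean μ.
μ ≤ 37.29

Upper bound (one-sided):
t* = 2.351 (one-sided for 99%)
Upper bound = x̄ + t* · s/√n = 35.5 + 2.351 · 9.4/√153 = 37.29

We are 99% confident that μ ≤ 37.29.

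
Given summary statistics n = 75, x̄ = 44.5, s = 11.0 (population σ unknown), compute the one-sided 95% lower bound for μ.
μ ≥ 42.38

Lower bound (one-sided):
t* = 1.666 (one-sided for 95%)
Lower bound = x̄ - t* · s/√n = 44.5 - 1.666 · 11.0/√75 = 42.38

We are 95% confident that μ ≥ 42.38.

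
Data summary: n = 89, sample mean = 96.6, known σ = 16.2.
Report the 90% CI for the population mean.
(93.78, 99.42)

z-interval (σ known):
z* = 1.645 for 90% confidence

Margin of error = z* · σ/√n = 1.645 · 16.2/√89 = 2.82

CI: (96.6 - 2.82, 96.6 + 2.82) = (93.78, 99.42)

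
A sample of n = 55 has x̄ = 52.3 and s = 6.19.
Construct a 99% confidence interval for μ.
(50.07, 54.53)

t-interval (σ unknown):
df = n - 1 = 54
t* = 2.670 for 99% confidence

Margin of error = t* · s/√n = 2.670 · 6.19/√55 = 2.23

CI: (50.07, 54.53)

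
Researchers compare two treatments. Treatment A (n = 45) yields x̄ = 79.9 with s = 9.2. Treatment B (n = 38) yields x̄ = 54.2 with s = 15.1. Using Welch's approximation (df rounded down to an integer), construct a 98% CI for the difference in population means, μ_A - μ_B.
(18.98, 32.42)

Difference: x̄₁ - x̄₂ = 25.70
SE = √(s₁²/n₁ + s₂²/n₂) = √(9.2²/45 + 15.1²/38) = 2.8073
df = 58.96 → 58 (Welch–Satterthwaite, rounded down)
t* = 2.392

CI: 25.70 ± 2.392 · 2.8073 = 25.70 ± 6.72 = (18.98, 32.42)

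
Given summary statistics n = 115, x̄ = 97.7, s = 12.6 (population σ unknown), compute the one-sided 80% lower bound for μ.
μ ≥ 96.71

Lower bound (one-sided):
t* = 0.845 (one-sided for 80%)
Lower bound = x̄ - t* · s/√n = 97.7 - 0.845 · 12.6/√115 = 96.71

We are 80% confident that μ ≥ 96.71.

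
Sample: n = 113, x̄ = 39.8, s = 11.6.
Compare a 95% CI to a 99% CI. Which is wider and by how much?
99% CI is wider by 1.40

df = 112
95% CI: t* = 1.981, (37.64, 41.96), width = 2 · t* · s/√n = 4.32
99% CI: t* = 2.620, (36.94, 42.66), width = 2 · t* · s/√n = 5.72

The 99% CI is wider by 5.72 - 4.32 = 1.40.
Higher confidence requires a wider interval.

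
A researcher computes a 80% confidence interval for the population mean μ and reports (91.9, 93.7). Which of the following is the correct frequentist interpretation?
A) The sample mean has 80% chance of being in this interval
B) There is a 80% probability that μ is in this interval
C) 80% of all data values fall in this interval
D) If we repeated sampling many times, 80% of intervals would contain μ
D

A) Wrong — x̄ is observed and sits in the interval by construction.
B) Wrong — μ is fixed; the randomness lives in the interval, not in μ.
C) Wrong — a CI is about the parameter μ, not individual data values.
D) Correct — this is the frequentist long-run coverage interpretation.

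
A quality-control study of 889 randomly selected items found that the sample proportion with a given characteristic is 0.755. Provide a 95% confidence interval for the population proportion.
(0.727, 0.783)

Proportion CI:
SE = √(p̂(1-p̂)/n) = √(0.755 · 0.245 / 889) = 0.01442

z* = 1.960
Margin = z* · SE = 1.960 · 0.01442 = 0.0283

CI: 0.755 ± 0.0283 = (0.727, 0.783)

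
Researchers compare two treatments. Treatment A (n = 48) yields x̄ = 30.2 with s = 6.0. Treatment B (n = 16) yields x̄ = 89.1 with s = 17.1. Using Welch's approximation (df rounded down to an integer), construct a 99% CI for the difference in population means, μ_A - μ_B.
(-71.64, -46.16)

Difference: x̄₁ - x̄₂ = -58.90
SE = √(s₁²/n₁ + s₂²/n₂) = √(6.0²/48 + 17.1²/16) = 4.3618
df = 16.25 → 16 (Welch–Satterthwaite, rounded down)
t* = 2.921

CI: -58.90 ± 2.921 · 4.3618 = -58.90 ± 12.74 = (-71.64, -46.16)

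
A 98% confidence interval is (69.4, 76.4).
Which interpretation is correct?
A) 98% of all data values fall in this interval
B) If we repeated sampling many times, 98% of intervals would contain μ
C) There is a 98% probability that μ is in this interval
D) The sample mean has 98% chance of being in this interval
B

A) Wrong — a CI is about the parameter μ, not individual data values.
B) Correct — this is the frequentist long-run coverage interpretation.
C) Wrong — μ is fixed; the randomness lives in the interval, not in μ.
D) Wrong — x̄ is observed and sits in the interval by construction.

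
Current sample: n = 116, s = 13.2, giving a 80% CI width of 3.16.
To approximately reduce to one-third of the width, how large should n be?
n ≈ 1044

CI width ∝ 1/√n
To reduce width by factor 3, need √n to grow by 3 → need 3² = 9 times as many samples.

Current: n = 116, width = 3.16
New: n = 1044, width ≈ 1.05

Width reduced by factor of 3.16/1.05 = 3.01.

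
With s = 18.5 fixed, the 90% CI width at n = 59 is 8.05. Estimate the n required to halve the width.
n ≈ 236

CI width ∝ 1/√n
To reduce width by factor 2, need √n to grow by 2 → need 2² = 4 times as many samples.

Current: n = 59, width = 8.05
New: n = 236, width ≈ 3.98

Width reduced by factor of 8.05/3.98 = 2.02.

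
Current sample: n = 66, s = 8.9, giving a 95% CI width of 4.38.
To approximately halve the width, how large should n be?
n ≈ 264

CI width ∝ 1/√n
To reduce width by factor 2, need √n to grow by 2 → need 2² = 4 times as many samples.

Current: n = 66, width = 4.38
New: n = 264, width ≈ 2.16

Width reduced by factor of 4.38/2.16 = 2.03.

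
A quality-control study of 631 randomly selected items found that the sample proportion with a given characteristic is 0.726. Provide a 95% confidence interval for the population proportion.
(0.691, 0.761)

Proportion CI:
SE = √(p̂(1-p̂)/n) = √(0.726 · 0.274 / 631) = 0.01776

z* = 1.960
Margin = z* · SE = 1.960 · 0.01776 = 0.0348

CI: 0.726 ± 0.0348 = (0.691, 0.761)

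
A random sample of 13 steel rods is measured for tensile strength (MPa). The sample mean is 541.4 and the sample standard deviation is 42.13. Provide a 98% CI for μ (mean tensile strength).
(510.07, 572.73)

t-interval (σ unknown):
df = n - 1 = 12
t* = 2.681 for 98% confidence

Margin of error = t* · s/√n = 2.681 · 42.13/√13 = 31.33

CI: (510.07, 572.73)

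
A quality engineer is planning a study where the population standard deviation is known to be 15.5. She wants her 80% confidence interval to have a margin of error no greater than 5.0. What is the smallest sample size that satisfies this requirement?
n ≥ 16

For margin E ≤ 5.0:
n ≥ (z* · σ / E)²
n ≥ (1.282 · 15.5 / 5.0)²
n ≥ 15.79

Minimum n = 16 (rounding up)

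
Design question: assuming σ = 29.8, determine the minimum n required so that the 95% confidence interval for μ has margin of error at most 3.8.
n ≥ 237

For margin E ≤ 3.8:
n ≥ (z* · σ / E)²
n ≥ (1.960 · 29.8 / 3.8)²
n ≥ 236.25

Minimum n = 237 (rounding up)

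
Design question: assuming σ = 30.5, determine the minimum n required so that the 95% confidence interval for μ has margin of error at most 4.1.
n ≥ 213

For margin E ≤ 4.1:
n ≥ (z* · σ / E)²
n ≥ (1.960 · 30.5 / 4.1)²
n ≥ 212.59

Minimum n = 213 (rounding up)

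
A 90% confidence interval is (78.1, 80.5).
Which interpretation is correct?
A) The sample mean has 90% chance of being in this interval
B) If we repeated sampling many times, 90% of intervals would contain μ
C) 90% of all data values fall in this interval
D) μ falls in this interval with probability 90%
B

A) Wrong — x̄ is observed and sits in the interval by construction.
B) Correct — this is the frequentist long-run coverage interpretation.
C) Wrong — a CI is about the parameter μ, not individual data values.
D) Wrong — μ is fixed; the randomness lives in the interval, not in μ.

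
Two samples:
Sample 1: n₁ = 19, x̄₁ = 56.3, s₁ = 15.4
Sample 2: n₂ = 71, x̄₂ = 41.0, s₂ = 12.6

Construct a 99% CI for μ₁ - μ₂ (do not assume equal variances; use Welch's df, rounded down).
(4.57, 26.03)

Difference: x̄₁ - x̄₂ = 15.30
SE = √(s₁²/n₁ + s₂²/n₂) = √(15.4²/19 + 12.6²/71) = 3.8364
df = 24.82 → 24 (Welch–Satterthwaite, rounded down)
t* = 2.797

CI: 15.30 ± 2.797 · 3.8364 = 15.30 ± 10.73 = (4.57, 26.03)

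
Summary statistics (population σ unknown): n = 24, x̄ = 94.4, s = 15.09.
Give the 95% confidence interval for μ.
(88.03, 100.77)

t-interval (σ unknown):
df = n - 1 = 23
t* = 2.069 for 95% confidence

Margin of error = t* · s/√n = 2.069 · 15.09/√24 = 6.37

CI: (88.03, 100.77)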